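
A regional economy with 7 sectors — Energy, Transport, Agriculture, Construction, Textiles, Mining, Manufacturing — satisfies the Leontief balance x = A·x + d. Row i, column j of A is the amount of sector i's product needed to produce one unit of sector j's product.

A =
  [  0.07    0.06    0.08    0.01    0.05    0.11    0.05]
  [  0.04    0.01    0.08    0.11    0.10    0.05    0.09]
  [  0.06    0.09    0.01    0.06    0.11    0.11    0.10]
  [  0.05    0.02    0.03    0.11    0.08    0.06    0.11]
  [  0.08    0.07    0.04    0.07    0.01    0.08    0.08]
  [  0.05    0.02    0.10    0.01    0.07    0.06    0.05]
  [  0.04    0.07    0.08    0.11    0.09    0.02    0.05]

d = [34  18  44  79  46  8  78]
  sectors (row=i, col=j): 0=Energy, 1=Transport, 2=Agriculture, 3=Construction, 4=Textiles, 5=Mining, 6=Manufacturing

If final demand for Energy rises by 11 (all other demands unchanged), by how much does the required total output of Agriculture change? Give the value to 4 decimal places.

1.2498

Form M = I − A:
  [  0.93   -0.06   -0.08   -0.01   -0.05   -0.11   -0.05]
  [ -0.04    0.99   -0.08   -0.11   -0.10   -0.05   -0.09]
  [ -0.06   -0.09    0.99   -0.06   -0.11   -0.11   -0.10]
  [ -0.05   -0.02   -0.03    0.89   -0.08   -0.06   -0.11]
  [ -0.08   -0.07   -0.04   -0.07    0.99   -0.08   -0.08]
  [ -0.05   -0.02   -0.10   -0.01   -0.07    0.94   -0.05]
  [ -0.04   -0.07   -0.08   -0.11   -0.09   -0.02    0.95]
Leontief inverse L = M⁻¹:
  [  1.1135    0.0987    0.1293    0.0567    0.1065    0.1656    0.1058]
  [  0.0896    1.0555    0.1281    0.1735    0.1615    0.1098    0.1577]
  [  0.1136    0.1350    1.0724    0.1271    0.1765    0.1727    0.1703]
  [  0.0961    0.0609    0.0792    1.1710    0.1382    0.1139    0.1724]
  [  0.1219    0.1060    0.0897    0.1230    1.0687    0.1321    0.1371]
  [  0.0880    0.0565    0.1379    0.0511    0.1170    1.1086    0.0986]
  [  0.0876    0.1116    0.1258    0.1742    0.1509    0.0787    1.1181]
Total output x = L · d:
  x_0 = 1.1135·34 + 0.0987·18 + 0.1293·44 + 0.0567·79 + 0.1065·46 + 0.1656·8 + 0.1058·78 = 64.2854
  x_1 = 0.0896·34 + 1.0555·18 + 0.1281·44 + 0.1735·79 + 0.1615·46 + 0.1098·8 + 0.1577·78 = 61.9948
  x_2 = 0.1136·34 + 0.1350·18 + 1.0724·44 + 0.1271·79 + 0.1765·46 + 0.1727·8 + 0.1703·78 = 86.3053
  x_3 = 0.0961·34 + 0.0609·18 + 0.0792·44 + 1.1710·79 + 0.1382·46 + 0.1139·8 + 0.1724·78 = 121.0716
  x_4 = 0.1219·34 + 0.1060·18 + 0.0897·44 + 0.1230·79 + 1.0687·46 + 0.1321·8 + 0.1371·78 = 80.6255
  x_5 = 0.0880·34 + 0.0565·18 + 0.1379·44 + 0.0511·79 + 0.1170·46 + 1.1086·8 + 0.0986·78 = 36.0557
  x_6 = 0.0876·34 + 0.1116·18 + 0.1258·44 + 0.1742·79 + 0.1509·46 + 0.0787·8 + 1.1181·78 = 119.0640
Δx_2 = L[2,0] · Δd_0 = 0.1136 · 11 = 1.2498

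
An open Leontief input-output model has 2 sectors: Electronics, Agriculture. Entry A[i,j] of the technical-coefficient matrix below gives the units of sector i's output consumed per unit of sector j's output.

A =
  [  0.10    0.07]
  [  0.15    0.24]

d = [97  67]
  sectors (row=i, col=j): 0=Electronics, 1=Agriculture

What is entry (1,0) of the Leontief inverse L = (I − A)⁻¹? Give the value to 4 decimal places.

L[1,0] = 0.2227

Form M = I − A:
  [  0.90   -0.07]
  [ -0.15    0.76]
Leontief inverse L = M⁻¹:
  [  1.1284    0.1039]
  [  0.2227    1.3363]
Total output x = L · d:
  x_0 = 1.1284·97 + 0.1039·67 = 116.4217
  x_1 = 0.2227·97 + 1.3363·67 = 111.1359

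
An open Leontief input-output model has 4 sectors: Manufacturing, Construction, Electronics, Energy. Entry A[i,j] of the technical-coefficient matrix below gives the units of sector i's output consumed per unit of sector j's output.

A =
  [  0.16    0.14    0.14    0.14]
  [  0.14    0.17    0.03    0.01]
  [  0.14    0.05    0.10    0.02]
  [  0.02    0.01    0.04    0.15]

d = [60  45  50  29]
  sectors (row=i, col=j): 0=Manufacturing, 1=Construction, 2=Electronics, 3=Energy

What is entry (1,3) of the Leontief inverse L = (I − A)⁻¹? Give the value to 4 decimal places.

L[1,3] = 0.0531

Form M = I − A:
  [  0.84   -0.14   -0.14   -0.14]
  [ -0.14    0.83   -0.03   -0.01]
  [ -0.14   -0.05    0.90   -0.02]
  [ -0.02   -0.01   -0.04    0.85]
Leontief inverse L = M⁻¹:
  [  1.2697    0.2297    0.2148    0.2169]
  [  0.2223    1.2477    0.0785    0.0531]
  [  0.2108    0.1056    1.1502    0.0630]
  [  0.0424    0.0251    0.0601    1.1852]
Total output x = L · d:
  x_0 = 1.2697·60 + 0.2297·45 + 0.2148·50 + 0.2169·29 = 103.5517
  x_1 = 0.2223·60 + 1.2477·45 + 0.0785·50 + 0.0531·29 = 74.9517
  x_2 = 0.2108·60 + 0.1056·45 + 1.1502·50 + 0.0630·29 = 76.7397
  x_3 = 0.0424·60 + 0.0251·45 + 0.0601·50 + 1.1852·29 = 41.0472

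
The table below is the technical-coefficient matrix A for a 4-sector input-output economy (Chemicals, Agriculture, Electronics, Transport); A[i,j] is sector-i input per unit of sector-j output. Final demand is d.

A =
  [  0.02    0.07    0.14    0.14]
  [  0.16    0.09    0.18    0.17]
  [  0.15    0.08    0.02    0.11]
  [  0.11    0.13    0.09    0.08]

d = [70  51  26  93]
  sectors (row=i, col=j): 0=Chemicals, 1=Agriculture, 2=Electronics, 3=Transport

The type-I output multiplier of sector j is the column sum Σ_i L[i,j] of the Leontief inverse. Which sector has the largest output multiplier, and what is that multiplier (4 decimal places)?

Form M = I − A:
  [  0.98   -0.07   -0.14   -0.14]
  [ -0.16    0.91   -0.18   -0.17]
  [ -0.15   -0.08    0.98   -0.11]
  [ -0.11   -0.13   -0.09    0.92]
Leontief inverse L = M⁻¹:
  [  1.0970    0.1328    0.2009    0.2155]
  [  0.2702    1.1867    0.2836    0.2943]
  [  0.2113    0.1393    1.0935    0.1886]
  [  0.1900    0.1972    0.1711    1.1728]
Total output x = L · d:
  x_0 = 1.0970·70 + 0.1328·51 + 0.2009·26 + 0.2155·93 = 108.8332
  x_1 = 0.2702·70 + 1.1867·51 + 0.2836·26 + 0.2943·93 = 114.1744
  x_2 = 0.2113·70 + 0.1393·51 + 1.0935·26 + 0.1886·93 = 67.8724
  x_3 = 0.1900·70 + 0.1972·51 + 0.1711·26 + 1.1728·93 = 136.8726
Output multipliers (column sums of L):
  Chemicals: 1.7685
  Agriculture: 1.6560
  Electronics: 1.7491
  Transport: 1.8712

Transport (1.8712)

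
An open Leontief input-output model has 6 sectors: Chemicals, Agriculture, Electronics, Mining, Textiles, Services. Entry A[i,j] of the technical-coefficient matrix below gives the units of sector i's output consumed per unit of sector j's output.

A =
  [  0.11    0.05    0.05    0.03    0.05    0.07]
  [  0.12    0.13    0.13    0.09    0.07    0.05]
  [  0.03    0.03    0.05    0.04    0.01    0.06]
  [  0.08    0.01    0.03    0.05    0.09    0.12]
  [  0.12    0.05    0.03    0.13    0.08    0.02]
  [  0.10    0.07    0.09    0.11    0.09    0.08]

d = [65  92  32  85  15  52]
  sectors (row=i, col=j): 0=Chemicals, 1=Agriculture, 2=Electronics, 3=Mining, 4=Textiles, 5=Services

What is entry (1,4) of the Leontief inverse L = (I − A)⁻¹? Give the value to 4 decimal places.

Form M = I − A:
  [  0.89   -0.05   -0.05   -0.03   -0.05   -0.07]
  [ -0.12    0.87   -0.13   -0.09   -0.07   -0.05]
  [ -0.03   -0.03    0.95   -0.04   -0.01   -0.06]
  [ -0.08   -0.01   -0.03    0.95   -0.09   -0.12]
  [ -0.12   -0.05   -0.03   -0.13    0.92   -0.02]
  [ -0.10   -0.07   -0.09   -0.11   -0.09    0.92]
Leontief inverse L = M⁻¹:
  [  1.1692    0.0851    0.0888    0.0738    0.0891    0.1109]
  [  0.2116    1.1870    0.1938    0.1587    0.1309    0.1168]
  [  0.0634    0.0504    1.0743    0.0667    0.0340    0.0871]
  [  0.1441    0.0443    0.0683    1.1019    0.1358    0.1645]
  [  0.1905    0.0861    0.0699    0.1800    1.1292    0.0718]
  [  0.1853    0.1182    0.1445    0.1760    0.1497    1.1431]
Total output x = L · d:
  x_0 = 1.1692·65 + 0.0851·92 + 0.0888·32 + 0.0738·85 + 0.0891·15 + 0.1109·52 = 100.0470
  x_1 = 0.2116·65 + 1.1870·92 + 0.1938·32 + 0.1587·85 + 0.1309·15 + 0.1168·52 = 150.6900
  x_2 = 0.0634·65 + 0.0504·92 + 1.0743·32 + 0.0667·85 + 0.0340·15 + 0.0871·52 = 53.8463
  x_3 = 0.1441·65 + 0.0443·92 + 0.0683·32 + 1.1019·85 + 0.1358·15 + 0.1645·52 = 119.8884
  x_4 = 0.1905·65 + 0.0861·92 + 0.0699·32 + 0.1800·85 + 1.1292·15 + 0.0718·52 = 58.5052
  x_5 = 0.1853·65 + 0.1182·92 + 0.1445·32 + 0.1760·85 + 0.1497·15 + 1.1431·52 = 104.1873

L[1,4] = 0.1309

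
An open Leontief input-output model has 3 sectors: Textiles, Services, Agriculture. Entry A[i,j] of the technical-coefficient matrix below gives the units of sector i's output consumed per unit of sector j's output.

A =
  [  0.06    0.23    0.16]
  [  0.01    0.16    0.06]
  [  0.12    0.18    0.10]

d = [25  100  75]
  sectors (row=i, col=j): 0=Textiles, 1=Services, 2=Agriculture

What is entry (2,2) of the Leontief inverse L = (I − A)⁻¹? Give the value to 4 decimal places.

Form M = I − A:
  [  0.94   -0.23   -0.16]
  [ -0.01    0.84   -0.06]
  [ -0.12   -0.18    0.90]
Leontief inverse L = M⁻¹:
  [  1.0953    0.3466    0.2178]
  [  0.0238    1.2153    0.0853]
  [  0.1508    0.2893    1.1572]
Total output x = L · d:
  x_0 = 1.0953·25 + 0.3466·100 + 0.2178·75 = 78.3792
  x_1 = 0.0238·25 + 1.2153·100 + 0.0853·75 = 128.5155
  x_2 = 0.1508·25 + 0.2893·100 + 1.1572·75 = 119.4870

L[2,2] = 1.1572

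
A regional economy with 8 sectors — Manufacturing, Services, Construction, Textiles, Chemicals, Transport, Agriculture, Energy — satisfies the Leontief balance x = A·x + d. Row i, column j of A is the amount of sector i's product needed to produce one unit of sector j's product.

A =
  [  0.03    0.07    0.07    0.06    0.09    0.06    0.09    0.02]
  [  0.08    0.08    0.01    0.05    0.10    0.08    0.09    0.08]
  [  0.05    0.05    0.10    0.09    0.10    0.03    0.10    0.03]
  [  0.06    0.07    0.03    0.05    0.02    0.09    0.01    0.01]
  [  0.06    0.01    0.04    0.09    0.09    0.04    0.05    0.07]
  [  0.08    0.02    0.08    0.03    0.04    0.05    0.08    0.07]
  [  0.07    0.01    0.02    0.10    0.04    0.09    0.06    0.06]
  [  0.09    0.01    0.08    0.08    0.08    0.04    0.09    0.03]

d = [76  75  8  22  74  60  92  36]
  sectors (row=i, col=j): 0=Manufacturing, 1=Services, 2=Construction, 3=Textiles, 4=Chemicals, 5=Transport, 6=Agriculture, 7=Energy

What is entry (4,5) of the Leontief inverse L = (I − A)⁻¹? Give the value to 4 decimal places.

Form M = I − A:
  [  0.97   -0.07   -0.07   -0.06   -0.09   -0.06   -0.09   -0.02]
  [ -0.08    0.92   -0.01   -0.05   -0.10   -0.08   -0.09   -0.08]
  [ -0.05   -0.05    0.90   -0.09   -0.10   -0.03   -0.10   -0.03]
  [ -0.06   -0.07   -0.03    0.95   -0.02   -0.09   -0.01   -0.01]
  [ -0.06   -0.01   -0.04   -0.09    0.91   -0.04   -0.05   -0.07]
  [ -0.08   -0.02   -0.08   -0.03   -0.04    0.95   -0.08   -0.07]
  [ -0.07   -0.01   -0.02   -0.10   -0.04   -0.09    0.94   -0.06]
  [ -0.09   -0.01   -0.08   -0.08   -0.08   -0.04   -0.09    0.97]
Leontief inverse L = M⁻¹:
  [  1.0894    0.1053    0.1164    0.1250    0.1524    0.1168    0.1524    0.0649]
  [  0.1501    1.1196    0.0643    0.1238    0.1729    0.1459    0.1639    0.1318]
  [  0.1145    0.0904    1.1529    0.1644    0.1698    0.0931    0.1683    0.0766]
  [  0.1013    0.0987    0.0645    1.0898    0.0637    0.1297    0.0560    0.0409]
  [  0.1124    0.0411    0.0847    0.1484    1.1449    0.0898    0.1039    0.1054]
  [  0.1336    0.0518    0.1289    0.0915    0.0991    1.1003    0.1416    0.1073]
  [  0.1229    0.0418    0.0650    0.1545    0.0909    0.1414    1.1141    0.0953]
  [  0.1466    0.0463    0.1302    0.1467    0.1421    0.0966    0.1521    1.0699]
Total output x = L · d:
  x_0 = 1.0894·76 + 0.1053·75 + 0.1164·8 + 0.1250·22 + 0.1524·74 + 0.1168·60 + 0.1524·92 + 0.0649·36 = 129.0064
  x_1 = 0.1501·76 + 1.1196·75 + 0.0643·8 + 0.1238·22 + 0.1729·74 + 0.1459·60 + 0.1639·92 + 0.1318·36 = 139.9863
  x_2 = 0.1145·76 + 0.0904·75 + 1.1529·8 + 0.1644·22 + 0.1698·74 + 0.0931·60 + 0.1683·92 + 0.0766·36 = 64.7124
  x_3 = 0.1013·76 + 0.0987·75 + 0.0645·8 + 1.0898·22 + 0.0637·74 + 0.1297·60 + 0.0560·92 + 0.0409·36 = 58.7089
  x_4 = 0.1124·76 + 0.0411·75 + 0.0847·8 + 0.1484·22 + 1.1449·74 + 0.0898·60 + 0.1039·92 + 0.1054·36 = 119.0350
  x_5 = 0.1336·76 + 0.0518·75 + 0.1289·8 + 0.0915·22 + 0.0991·74 + 1.1003·60 + 0.1416·92 + 0.1073·36 = 107.3284
  x_6 = 0.1229·76 + 0.0418·75 + 0.0650·8 + 0.1545·22 + 0.0909·74 + 0.1414·60 + 1.1141·92 + 0.0953·36 = 137.5308
  x_7 = 0.1466·76 + 0.0463·75 + 0.1302·8 + 0.1467·22 + 0.1421·74 + 0.0966·60 + 0.1521·92 + 1.0699·36 = 87.7091

L[4,5] = 0.0898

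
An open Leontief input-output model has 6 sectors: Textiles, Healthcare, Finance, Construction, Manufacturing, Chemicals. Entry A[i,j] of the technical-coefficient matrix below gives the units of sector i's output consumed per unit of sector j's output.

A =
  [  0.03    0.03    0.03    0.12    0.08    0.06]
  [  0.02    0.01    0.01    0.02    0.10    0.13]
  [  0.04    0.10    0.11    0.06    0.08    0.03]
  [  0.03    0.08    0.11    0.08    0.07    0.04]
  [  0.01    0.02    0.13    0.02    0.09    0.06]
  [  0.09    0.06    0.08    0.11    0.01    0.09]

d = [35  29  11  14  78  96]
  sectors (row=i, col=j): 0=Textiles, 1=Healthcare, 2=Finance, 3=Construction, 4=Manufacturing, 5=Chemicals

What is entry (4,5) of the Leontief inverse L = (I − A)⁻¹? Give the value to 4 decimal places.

L[4,5] = 0.0921

Form M = I − A:
  [  0.97   -0.03   -0.03   -0.12   -0.08   -0.06]
  [ -0.02    0.99   -0.01   -0.02   -0.10   -0.13]
  [ -0.04   -0.10    0.89   -0.06   -0.08   -0.03]
  [ -0.03   -0.08   -0.11    0.92   -0.07   -0.04]
  [ -0.01   -0.02   -0.13   -0.02    0.91   -0.06]
  [ -0.09   -0.06   -0.08   -0.11   -0.01    0.91]
Leontief inverse L = M⁻¹:
  [  1.0505    0.0610    0.0816    0.1577    0.1194    0.0955]
  [  0.0416    1.0335    0.0529    0.0536    0.1278    0.1629]
  [  0.0622    0.1348    1.1653    0.0988    0.1311    0.0748]
  [  0.0528    0.1163    0.1663    1.1197    0.1191    0.0826]
  [  0.0303    0.0518    0.1812    0.0524    1.1282    0.0921]
  [  0.1188    0.1007    0.1361    0.1637    0.0586    1.1367]
Total output x = L · d:
  x_0 = 1.0505·35 + 0.0610·29 + 0.0816·11 + 0.1577·14 + 0.1194·78 + 0.0955·96 = 60.1228
  x_1 = 0.0416·35 + 1.0335·29 + 0.0529·11 + 0.0536·14 + 0.1278·78 + 0.1629·96 = 58.3672
  x_2 = 0.0622·35 + 0.1348·29 + 1.1653·11 + 0.0988·14 + 0.1311·78 + 0.0748·96 = 37.6917
  x_3 = 0.0528·35 + 0.1163·29 + 0.1663·11 + 1.1197·14 + 0.1191·78 + 0.0826·96 = 39.9463
  x_4 = 0.0303·35 + 0.0518·29 + 0.1812·11 + 0.0524·14 + 1.1282·78 + 0.0921·96 = 102.1326
  x_5 = 0.1188·35 + 0.1007·29 + 0.1361·11 + 0.1637·14 + 0.0586·78 + 1.1367·96 = 124.5537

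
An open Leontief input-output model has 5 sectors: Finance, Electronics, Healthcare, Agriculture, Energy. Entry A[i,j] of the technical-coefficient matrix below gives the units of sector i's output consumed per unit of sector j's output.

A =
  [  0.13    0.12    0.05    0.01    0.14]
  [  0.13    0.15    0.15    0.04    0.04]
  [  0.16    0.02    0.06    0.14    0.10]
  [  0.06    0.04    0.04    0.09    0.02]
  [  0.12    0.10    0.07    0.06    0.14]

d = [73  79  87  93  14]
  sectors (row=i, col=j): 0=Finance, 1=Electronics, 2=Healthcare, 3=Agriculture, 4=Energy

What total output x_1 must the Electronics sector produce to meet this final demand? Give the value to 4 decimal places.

146.5735

Form M = I − A:
  [  0.87   -0.12   -0.05   -0.01   -0.14]
  [ -0.13    0.85   -0.15   -0.04   -0.04]
  [ -0.16   -0.02    0.94   -0.14   -0.10]
  [ -0.06   -0.04   -0.04    0.91   -0.02]
  [ -0.12   -0.10   -0.07   -0.06    0.86]
Leontief inverse L = M⁻¹:
  [  1.2370    0.2066    0.1180    0.0557    0.2260]
  [  0.2504    1.2367    0.2244    0.1000    0.1267]
  [  0.2566    0.0926    1.1137    0.1901    0.1800]
  [  0.1089    0.0761    0.0696    1.1178    0.0554]
  [  0.2302    0.1855    0.1381    0.1129    1.2276]
Total output x = L · d:
  x_0 = 1.2370·73 + 0.2066·79 + 0.1180·87 + 0.0557·93 + 0.2260·14 = 125.2350
  x_1 = 0.2504·73 + 1.2367·79 + 0.2244·87 + 0.1000·93 + 0.1267·14 = 146.5735
  x_2 = 0.2566·73 + 0.0926·79 + 1.1137·87 + 0.1901·93 + 0.1800·14 = 143.1380
  x_3 = 0.1089·73 + 0.0761·79 + 0.0696·87 + 1.1178·93 + 0.0554·14 = 124.7534
  x_4 = 0.2302·73 + 0.1855·79 + 0.1381·87 + 0.1129·93 + 1.2276·14 = 71.1516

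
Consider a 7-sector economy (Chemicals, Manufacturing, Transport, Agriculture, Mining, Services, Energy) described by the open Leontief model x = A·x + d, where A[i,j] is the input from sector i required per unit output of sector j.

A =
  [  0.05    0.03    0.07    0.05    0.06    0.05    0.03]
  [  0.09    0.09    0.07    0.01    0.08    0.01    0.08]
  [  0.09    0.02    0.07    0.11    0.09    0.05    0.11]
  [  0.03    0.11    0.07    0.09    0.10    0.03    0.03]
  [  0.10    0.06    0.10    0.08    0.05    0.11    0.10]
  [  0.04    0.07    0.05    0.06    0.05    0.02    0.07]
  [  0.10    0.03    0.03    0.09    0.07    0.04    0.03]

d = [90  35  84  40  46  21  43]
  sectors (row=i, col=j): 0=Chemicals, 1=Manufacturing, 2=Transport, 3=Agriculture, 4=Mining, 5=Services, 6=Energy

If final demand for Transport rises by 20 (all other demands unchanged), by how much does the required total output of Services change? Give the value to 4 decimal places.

Form M = I − A:
  [  0.95   -0.03   -0.07   -0.05   -0.06   -0.05   -0.03]
  [ -0.09    0.91   -0.07   -0.01   -0.08   -0.01   -0.08]
  [ -0.09   -0.02    0.93   -0.11   -0.09   -0.05   -0.11]
  [ -0.03   -0.11   -0.07    0.91   -0.10   -0.03   -0.03]
  [ -0.10   -0.06   -0.10   -0.08    0.95   -0.11   -0.10]
  [ -0.04   -0.07   -0.05   -0.06   -0.05    0.98   -0.07]
  [ -0.10   -0.03   -0.03   -0.09   -0.07   -0.04    0.97]
Leontief inverse L = M⁻¹:
  [  1.0945    0.0656    0.1124    0.0960    0.1049    0.0799    0.0716]
  [  0.1509    1.1312    0.1226    0.0636    0.1353    0.0480    0.1312]
  [  0.1594    0.0761    1.1349    0.1841    0.1610    0.0974    0.1692]
  [  0.0936    0.1640    0.1301    1.1493    0.1632    0.0702    0.0886]
  [  0.1752    0.1204    0.1691    0.1573    1.1270    0.1569    0.1669]
  [  0.0888    0.1087    0.0935    0.1062    0.0983    1.0496    0.1115]
  [  0.1474    0.0725    0.0786    0.1399    0.1205    0.0739    1.0725]
Total output x = L · d:
  x_0 = 1.0945·90 + 0.0656·35 + 0.1124·84 + 0.0960·40 + 0.1049·46 + 0.0799·21 + 0.0716·43 = 123.6589
  x_1 = 0.1509·90 + 1.1312·35 + 0.1226·84 + 0.0636·40 + 0.1353·46 + 0.0480·21 + 0.1312·43 = 78.8909
  x_2 = 0.1594·90 + 0.0761·35 + 1.1349·84 + 0.1841·40 + 0.1610·46 + 0.0974·21 + 0.1692·43 = 136.4287
  x_3 = 0.0936·90 + 0.1640·35 + 0.1301·84 + 1.1493·40 + 0.1632·46 + 0.0702·21 + 0.0886·43 = 83.8579
  x_4 = 0.1752·90 + 0.1204·35 + 0.1691·84 + 0.1573·40 + 1.1270·46 + 0.1569·21 + 0.1669·43 = 102.7894
  x_5 = 0.0888·90 + 0.1087·35 + 0.0935·84 + 0.1062·40 + 0.0983·46 + 1.0496·21 + 0.1115·43 = 55.2511
  x_6 = 0.1474·90 + 0.0725·35 + 0.0786·84 + 0.1399·40 + 0.1205·46 + 0.0739·21 + 1.0725·43 = 81.2144
Δx_5 = L[5,2] · Δd_2 = 0.0935 · 20 = 1.8691

1.8691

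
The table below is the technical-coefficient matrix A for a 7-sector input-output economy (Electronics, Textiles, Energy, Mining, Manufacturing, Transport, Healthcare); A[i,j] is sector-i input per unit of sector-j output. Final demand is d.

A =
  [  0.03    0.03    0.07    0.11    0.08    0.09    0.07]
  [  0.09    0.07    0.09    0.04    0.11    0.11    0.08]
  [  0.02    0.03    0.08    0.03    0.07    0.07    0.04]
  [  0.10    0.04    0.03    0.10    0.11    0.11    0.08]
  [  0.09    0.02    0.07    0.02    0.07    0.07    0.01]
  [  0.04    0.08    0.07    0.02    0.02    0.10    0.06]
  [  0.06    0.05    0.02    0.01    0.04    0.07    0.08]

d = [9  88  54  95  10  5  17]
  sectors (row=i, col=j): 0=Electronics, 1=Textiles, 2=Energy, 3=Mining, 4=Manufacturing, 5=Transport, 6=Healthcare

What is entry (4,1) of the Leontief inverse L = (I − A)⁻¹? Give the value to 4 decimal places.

Form M = I − A:
  [  0.97   -0.03   -0.07   -0.11   -0.08   -0.09   -0.07]
  [ -0.09    0.93   -0.09   -0.04   -0.11   -0.11   -0.08]
  [ -0.02   -0.03    0.92   -0.03   -0.07   -0.07   -0.04]
  [ -0.10   -0.04   -0.03    0.90   -0.11   -0.11   -0.08]
  [ -0.09   -0.02   -0.07   -0.02    0.93   -0.07   -0.01]
  [ -0.04   -0.08   -0.07   -0.02   -0.02    0.90   -0.06]
  [ -0.06   -0.05   -0.02   -0.01   -0.04   -0.07    0.92]
Leontief inverse L = M⁻¹:
  [  1.0816    0.0684    0.1192    0.1472    0.1361    0.1636    0.1184]
  [  0.1484    1.1168    0.1547    0.0828    0.1764    0.1979    0.1371]
  [  0.0529    0.0563    1.1169    0.0520    0.1071    0.1192    0.0709]
  [  0.1612    0.0857    0.0896    1.1475    0.1767    0.1983    0.1383]
  [  0.1222    0.0462    0.1100    0.0485    1.1097    0.1220    0.0423]
  [  0.0778    0.1148    0.1140    0.0467    0.0637    1.1603    0.1013]
  [  0.0927    0.0781    0.0549    0.0334    0.0758    0.1198    1.1147]
Total output x = L · d:
  x_0 = 1.0816·9 + 0.0684·88 + 0.1192·54 + 0.1472·95 + 0.1361·10 + 0.1636·5 + 0.1184·17 = 40.3651
  x_1 = 0.1484·9 + 1.1168·88 + 0.1547·54 + 0.0828·95 + 0.1764·10 + 0.1979·5 + 0.1371·17 = 120.9150
  x_2 = 0.0529·9 + 0.0563·88 + 1.1169·54 + 0.0520·95 + 0.1071·10 + 0.1192·5 + 0.0709·17 = 73.5636
  x_3 = 0.1612·9 + 0.0857·88 + 0.0896·54 + 1.1475·95 + 0.1767·10 + 0.1983·5 + 0.1383·17 = 127.9546
  x_4 = 0.1222·9 + 0.0462·88 + 0.1100·54 + 0.0485·95 + 1.1097·10 + 0.1220·5 + 0.0423·17 = 28.1405
  x_5 = 0.0778·9 + 0.1148·88 + 0.1140·54 + 0.0467·95 + 0.0637·10 + 1.1603·5 + 0.1013·17 = 29.5643
  x_6 = 0.0927·9 + 0.0781·88 + 0.0549·54 + 0.0334·95 + 0.0758·10 + 0.1198·5 + 1.1147·17 = 34.1452

L[4,1] = 0.0462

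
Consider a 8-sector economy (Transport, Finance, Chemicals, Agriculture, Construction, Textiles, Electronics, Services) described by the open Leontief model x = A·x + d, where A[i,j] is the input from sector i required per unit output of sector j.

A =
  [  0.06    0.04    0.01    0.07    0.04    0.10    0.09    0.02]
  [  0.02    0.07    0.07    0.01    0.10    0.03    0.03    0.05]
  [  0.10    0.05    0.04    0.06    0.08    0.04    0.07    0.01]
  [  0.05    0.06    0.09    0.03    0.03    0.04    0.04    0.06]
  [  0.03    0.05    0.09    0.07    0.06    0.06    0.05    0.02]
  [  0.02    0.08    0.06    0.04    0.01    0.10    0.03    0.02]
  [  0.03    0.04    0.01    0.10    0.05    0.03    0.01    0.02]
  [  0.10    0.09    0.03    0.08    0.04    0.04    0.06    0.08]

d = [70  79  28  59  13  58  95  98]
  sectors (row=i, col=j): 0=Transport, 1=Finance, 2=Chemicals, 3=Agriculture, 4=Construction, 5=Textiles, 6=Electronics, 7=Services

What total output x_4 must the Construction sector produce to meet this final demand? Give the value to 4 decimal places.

54.0565

Form M = I − A:
  [  0.94   -0.04   -0.01   -0.07   -0.04   -0.10   -0.09   -0.02]
  [ -0.02    0.93   -0.07   -0.01   -0.10   -0.03   -0.03   -0.05]
  [ -0.10   -0.05    0.96   -0.06   -0.08   -0.04   -0.07   -0.01]
  [ -0.05   -0.06   -0.09    0.97   -0.03   -0.04   -0.04   -0.06]
  [ -0.03   -0.05   -0.09   -0.07    0.94   -0.06   -0.05   -0.02]
  [ -0.02   -0.08   -0.06   -0.04   -0.01    0.90   -0.03   -0.02]
  [ -0.03   -0.04   -0.01   -0.10   -0.05   -0.03    0.99   -0.02]
  [ -0.10   -0.09   -0.03   -0.08   -0.04   -0.04   -0.06    0.92]
Leontief inverse L = M⁻¹:
  [  1.0900    0.0817    0.0458    0.1093    0.0722    0.1414    0.1198    0.0430]
  [  0.0526    1.1086    0.1055    0.0465    0.1376    0.0639    0.0609    0.0713]
  [  0.1345    0.0917    1.0779    0.1029    0.1184    0.0834    0.1059    0.0330]
  [  0.0870    0.1007    0.1229    1.0683    0.0672    0.0766    0.0736    0.0831]
  [  0.0658    0.0921    0.1290    0.1091    1.0982    0.0989    0.0834    0.0428]
  [  0.0474    0.1175    0.0921    0.0691    0.0413    1.1338    0.0560    0.0397]
  [  0.0530    0.0695    0.0397    0.1243    0.0742    0.0566    1.0327    0.0388]
  [  0.1439    0.1427    0.0733    0.1285    0.0854    0.0883    0.1022    1.1130]
Total output x = L · d:
  x_0 = 1.0900·70 + 0.0817·79 + 0.0458·28 + 0.1093·59 + 0.0722·13 + 0.1414·58 + 0.1198·95 + 0.0430·98 = 115.2151
  x_1 = 0.0526·70 + 1.1086·79 + 0.1055·28 + 0.0465·59 + 0.1376·13 + 0.0639·58 + 0.0609·95 + 0.0713·98 = 115.2231
  x_2 = 0.1345·70 + 0.0917·79 + 1.0779·28 + 0.1029·59 + 0.1184·13 + 0.0834·58 + 0.1059·95 + 0.0330·98 = 72.5843
  x_3 = 0.0870·70 + 0.1007·79 + 0.1229·28 + 1.0683·59 + 0.0672·13 + 0.0766·58 + 0.0736·95 + 0.0831·98 = 100.9599
  x_4 = 0.0658·70 + 0.0921·79 + 0.1290·28 + 0.1091·59 + 1.0982·13 + 0.0989·58 + 0.0834·95 + 0.0428·98 = 54.0565
  x_5 = 0.0474·70 + 0.1175·79 + 0.0921·28 + 0.0691·59 + 0.0413·13 + 1.1338·58 + 0.0560·95 + 0.0397·98 = 94.7667
  x_6 = 0.0530·70 + 0.0695·79 + 0.0397·28 + 0.1243·59 + 0.0742·13 + 0.0566·58 + 1.0327·95 + 0.0388·98 = 123.7911
  x_7 = 0.1439·70 + 0.1427·79 + 0.0733·28 + 0.1285·59 + 0.0854·13 + 0.0883·58 + 0.1022·95 + 1.1130·98 = 156.0069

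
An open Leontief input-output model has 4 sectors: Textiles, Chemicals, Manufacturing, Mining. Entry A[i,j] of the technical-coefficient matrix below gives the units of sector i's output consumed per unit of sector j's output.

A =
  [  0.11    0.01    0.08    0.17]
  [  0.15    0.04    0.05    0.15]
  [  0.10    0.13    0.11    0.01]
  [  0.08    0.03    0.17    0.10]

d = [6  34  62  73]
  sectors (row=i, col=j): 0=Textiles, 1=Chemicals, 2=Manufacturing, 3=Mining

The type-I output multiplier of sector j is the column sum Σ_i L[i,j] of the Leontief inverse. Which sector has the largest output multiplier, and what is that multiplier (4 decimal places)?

Textiles (1.6868)

Form M = I − A:
  [  0.89   -0.01   -0.08   -0.17]
  [ -0.15    0.96   -0.05   -0.15]
  [ -0.10   -0.13    0.89   -0.01]
  [ -0.08   -0.03   -0.17    0.90]
Leontief inverse L = M⁻¹:
  [  1.1678    0.0398    0.1509    0.2289]
  [  0.2132    1.0671    0.1210    0.2195]
  [  0.1639    0.1611    1.1609    0.0707]
  [  0.1419    0.0695    0.2367    1.1521]
Total output x = L · d:
  x_0 = 1.1678·6 + 0.0398·34 + 0.1509·62 + 0.2289·73 = 34.4254
  x_1 = 0.2132·6 + 1.0671·34 + 0.1210·62 + 0.2195·73 = 61.0870
  x_2 = 0.1639·6 + 0.1611·34 + 1.1609·62 + 0.0707·73 = 83.5998
  x_3 = 0.1419·6 + 0.0695·34 + 0.2367·62 + 1.1521·73 = 101.9985
Output multipliers (column sums of L):
  Textiles: 1.6868
  Chemicals: 1.3376
  Manufacturing: 1.6696
  Mining: 1.6712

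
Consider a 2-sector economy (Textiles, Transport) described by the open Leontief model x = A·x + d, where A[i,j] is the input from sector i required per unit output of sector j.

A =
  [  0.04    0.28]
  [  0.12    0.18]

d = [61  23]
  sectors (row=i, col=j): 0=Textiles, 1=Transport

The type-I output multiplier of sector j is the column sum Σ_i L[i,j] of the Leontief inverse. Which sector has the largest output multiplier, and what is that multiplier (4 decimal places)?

Form M = I − A:
  [  0.96   -0.28]
  [ -0.12    0.82]
Leontief inverse L = M⁻¹:
  [  1.0881    0.3715]
  [  0.1592    1.2739]
Total output x = L · d:
  x_0 = 1.0881·61 + 0.3715·23 = 74.9204
  x_1 = 0.1592·61 + 1.2739·23 = 39.0127
Output multipliers (column sums of L):
  Textiles: 1.2473
  Transport: 1.6454

Transport (1.6454)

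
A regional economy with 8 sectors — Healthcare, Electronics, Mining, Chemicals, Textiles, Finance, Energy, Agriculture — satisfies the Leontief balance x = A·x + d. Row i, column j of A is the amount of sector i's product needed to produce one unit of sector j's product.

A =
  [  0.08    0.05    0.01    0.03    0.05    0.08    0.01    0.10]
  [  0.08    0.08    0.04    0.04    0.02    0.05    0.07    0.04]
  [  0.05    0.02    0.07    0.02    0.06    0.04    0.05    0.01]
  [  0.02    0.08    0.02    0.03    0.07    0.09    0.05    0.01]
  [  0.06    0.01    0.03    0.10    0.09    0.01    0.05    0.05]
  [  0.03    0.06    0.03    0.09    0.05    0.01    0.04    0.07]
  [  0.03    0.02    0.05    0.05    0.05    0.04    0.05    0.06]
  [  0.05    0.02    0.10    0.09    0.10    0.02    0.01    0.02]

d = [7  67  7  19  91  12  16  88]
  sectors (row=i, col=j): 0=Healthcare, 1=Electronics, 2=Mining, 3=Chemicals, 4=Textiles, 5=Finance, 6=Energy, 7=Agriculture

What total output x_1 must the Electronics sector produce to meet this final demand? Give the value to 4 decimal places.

91.5567

Form M = I − A:
  [  0.92   -0.05   -0.01   -0.03   -0.05   -0.08   -0.01   -0.10]
  [ -0.08    0.92   -0.04   -0.04   -0.02   -0.05   -0.07   -0.04]
  [ -0.05   -0.02    0.93   -0.02   -0.06   -0.04   -0.05   -0.01]
  [ -0.02   -0.08   -0.02    0.97   -0.07   -0.09   -0.05   -0.01]
  [ -0.06   -0.01   -0.03   -0.10    0.91   -0.01   -0.05   -0.05]
  [ -0.03   -0.06   -0.03   -0.09   -0.05    0.99   -0.04   -0.07]
  [ -0.03   -0.02   -0.05   -0.05   -0.05   -0.04    0.95   -0.06]
  [ -0.05   -0.02   -0.10   -0.09   -0.10   -0.02   -0.01    0.98]
Leontief inverse L = M⁻¹:
  [  1.1155    0.0794    0.0396    0.0723    0.0936    0.1073    0.0343    0.1328]
  [  0.1157    1.1110    0.0684    0.0763    0.0591    0.0812    0.0980    0.0734]
  [  0.0760    0.0394    1.0913    0.0485    0.0918    0.0611    0.0715    0.0344]
  [  0.0501    0.1075    0.0435    1.0667    0.1048    0.1132    0.0776    0.0390]
  [  0.0912    0.0364    0.0559    0.1373    1.1339    0.0400    0.0760    0.0781]
  [  0.0604    0.0875    0.0572    0.1244    0.0896    1.0385    0.0661    0.0944]
  [  0.0569    0.0422    0.0757    0.0830    0.0871    0.0632    1.0728    0.0838]
  [  0.0827    0.0465    0.1264    0.1255    0.1434    0.0497    0.0382    1.0465]
Total output x = L · d:
  x_0 = 1.1155·7 + 0.0794·67 + 0.0396·7 + 0.0723·19 + 0.0936·91 + 0.1073·12 + 0.0343·16 + 0.1328·88 = 36.8156
  x_1 = 0.1157·7 + 1.1110·67 + 0.0684·7 + 0.0763·19 + 0.0591·91 + 0.0812·12 + 0.0980·16 + 0.0734·88 = 91.5567
  x_2 = 0.0760·7 + 0.0394·67 + 1.0913·7 + 0.0485·19 + 0.0918·91 + 0.0611·12 + 0.0715·16 + 0.0344·88 = 24.9869
  x_3 = 0.0501·7 + 0.1075·67 + 0.0435·7 + 1.0667·19 + 0.1048·91 + 0.1132·12 + 0.0776·16 + 0.0390·88 = 43.6935
  x_4 = 0.0912·7 + 0.0364·67 + 0.0559·7 + 0.1373·19 + 1.1339·91 + 0.0400·12 + 0.0760·16 + 0.0781·88 = 117.8321
  x_5 = 0.0604·7 + 0.0875·67 + 0.0572·7 + 0.1244·19 + 0.0896·91 + 1.0385·12 + 0.0661·16 + 0.0944·88 = 39.0362
  x_6 = 0.0569·7 + 0.0422·67 + 0.0757·7 + 0.0830·19 + 0.0871·91 + 0.0632·12 + 1.0728·16 + 0.0838·88 = 38.5493
  x_7 = 0.0827·7 + 0.0465·67 + 0.1264·7 + 0.1255·19 + 0.1434·91 + 0.0497·12 + 0.0382·16 + 1.0465·88 = 113.3188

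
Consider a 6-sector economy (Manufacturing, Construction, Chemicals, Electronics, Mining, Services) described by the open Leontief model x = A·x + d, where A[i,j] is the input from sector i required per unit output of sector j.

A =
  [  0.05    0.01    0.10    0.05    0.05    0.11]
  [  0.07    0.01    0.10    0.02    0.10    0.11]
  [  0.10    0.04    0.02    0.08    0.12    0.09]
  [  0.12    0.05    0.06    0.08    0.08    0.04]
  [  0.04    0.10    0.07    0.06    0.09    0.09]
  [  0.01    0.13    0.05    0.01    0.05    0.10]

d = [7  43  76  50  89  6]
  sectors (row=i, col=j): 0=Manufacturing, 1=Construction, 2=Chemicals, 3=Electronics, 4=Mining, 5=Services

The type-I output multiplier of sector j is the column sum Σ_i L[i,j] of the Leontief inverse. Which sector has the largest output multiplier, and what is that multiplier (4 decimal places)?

Form M = I − A:
  [  0.95   -0.01   -0.10   -0.05   -0.05   -0.11]
  [ -0.07    0.99   -0.10   -0.02   -0.10   -0.11]
  [ -0.10   -0.04    0.98   -0.08   -0.12   -0.09]
  [ -0.12   -0.05   -0.06    0.92   -0.08   -0.04]
  [ -0.04   -0.10   -0.07   -0.06    0.91   -0.09]
  [ -0.01   -0.13   -0.05   -0.01   -0.05    0.90]
Leontief inverse L = M⁻¹:
  [  1.0870    0.0525    0.1368    0.0804    0.0998    0.1665]
  [  0.1081    1.0583    0.1423    0.0533    0.1553    0.1747]
  [  0.1433    0.0894    1.0721    0.1163    0.1780    0.1586]
  [  0.1663    0.0904    0.1098    1.1176    0.1376    0.1058]
  [  0.0858    0.1480    0.1202    0.0953    1.1529    0.1601]
  [  0.0423    0.1676    0.0895    0.0328    0.0990    1.1571]
Total output x = L · d:
  x_0 = 1.0870·7 + 0.0525·43 + 0.1368·76 + 0.0804·50 + 0.0998·89 + 0.1665·6 = 34.1650
  x_1 = 0.1081·7 + 1.0583·43 + 0.1423·76 + 0.0533·50 + 0.1553·89 + 0.1747·6 = 74.6051
  x_2 = 0.1433·7 + 0.0894·43 + 1.0721·76 + 0.1163·50 + 0.1780·89 + 0.1586·6 = 108.9376
  x_3 = 0.1663·7 + 0.0904·43 + 0.1098·76 + 1.1176·50 + 0.1376·89 + 0.1058·6 = 82.1621
  x_4 = 0.0858·7 + 0.1480·43 + 0.1202·76 + 0.0953·50 + 1.1529·89 + 0.1601·6 = 124.4346
  x_5 = 0.0423·7 + 0.1676·43 + 0.0895·76 + 0.0328·50 + 0.0990·89 + 1.1571·6 = 31.7006
Output multipliers (column sums of L):
  Manufacturing: 1.6328
  Construction: 1.6062
  Chemicals: 1.6708
  Electronics: 1.4957
  Mining: 1.8226
  Services: 1.9228

Services (1.9228)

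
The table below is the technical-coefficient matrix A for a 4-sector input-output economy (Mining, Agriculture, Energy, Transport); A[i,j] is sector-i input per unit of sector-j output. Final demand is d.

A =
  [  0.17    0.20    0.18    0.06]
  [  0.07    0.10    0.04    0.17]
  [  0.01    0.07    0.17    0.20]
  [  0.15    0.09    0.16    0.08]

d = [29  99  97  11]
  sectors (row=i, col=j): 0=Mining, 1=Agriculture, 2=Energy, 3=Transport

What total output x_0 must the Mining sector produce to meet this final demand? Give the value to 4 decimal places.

Form M = I − A:
  [  0.83   -0.20   -0.18   -0.06]
  [ -0.07    0.90   -0.04   -0.17]
  [ -0.01   -0.07    0.83   -0.20]
  [ -0.15   -0.09   -0.16    0.92]
Leontief inverse L = M⁻¹:
  [  1.2760    0.3313    0.3346    0.2172]
  [  0.1478    1.1805    0.1387    0.2579]
  [  0.0850    0.1507    1.2911    0.3141]
  [  0.2373    0.1957    0.2926    1.2022]
Total output x = L · d:
  x_0 = 1.2760·29 + 0.3313·99 + 0.3346·97 + 0.2172·11 = 104.6454
  x_1 = 0.1478·29 + 1.1805·99 + 0.1387·97 + 0.2579·11 = 137.4510
  x_2 = 0.0850·29 + 0.1507·99 + 1.2911·97 + 0.3141·11 = 146.0744
  x_3 = 0.2373·29 + 0.1957·99 + 0.2926·97 + 1.2022·11 = 67.8688

104.6454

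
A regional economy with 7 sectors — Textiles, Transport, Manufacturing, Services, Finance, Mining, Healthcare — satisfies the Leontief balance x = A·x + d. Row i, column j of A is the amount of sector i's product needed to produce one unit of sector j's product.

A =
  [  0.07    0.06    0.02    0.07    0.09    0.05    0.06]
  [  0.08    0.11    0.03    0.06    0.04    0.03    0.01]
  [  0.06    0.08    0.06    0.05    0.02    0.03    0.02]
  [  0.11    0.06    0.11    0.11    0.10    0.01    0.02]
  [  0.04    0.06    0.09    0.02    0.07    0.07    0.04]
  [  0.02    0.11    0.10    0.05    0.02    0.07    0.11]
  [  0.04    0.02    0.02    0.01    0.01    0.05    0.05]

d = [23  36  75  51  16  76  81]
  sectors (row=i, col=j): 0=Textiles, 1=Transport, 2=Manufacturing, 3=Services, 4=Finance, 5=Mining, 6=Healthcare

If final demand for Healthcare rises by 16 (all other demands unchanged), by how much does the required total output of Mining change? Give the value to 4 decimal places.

Form M = I − A:
  [  0.93   -0.06   -0.02   -0.07   -0.09   -0.05   -0.06]
  [ -0.08    0.89   -0.03   -0.06   -0.04   -0.03   -0.01]
  [ -0.06   -0.08    0.94   -0.05   -0.02   -0.03   -0.02]
  [ -0.11   -0.06   -0.11    0.89   -0.10   -0.01   -0.02]
  [ -0.04   -0.06   -0.09   -0.02    0.93   -0.07   -0.04]
  [ -0.02   -0.11   -0.10   -0.05   -0.02    0.93   -0.11]
  [ -0.04   -0.02   -0.02   -0.01   -0.01   -0.05    0.95]
Leontief inverse L = M⁻¹:
  [  1.1123    0.1084    0.0624    0.1067    0.1278    0.0809    0.0897]
  [  0.1208    1.1565    0.0644    0.0962    0.0747    0.0543    0.0326]
  [  0.0952    0.1203    1.0901    0.0812    0.0481    0.0508    0.0398]
  [  0.1679    0.1212    0.1636    1.1607    0.1513    0.0448    0.0513]
  [  0.0759    0.1078    0.1282    0.0514    1.0984    0.0985    0.0674]
  [  0.0659    0.1659    0.1421    0.0889    0.0513    1.1011    0.1404]
  [  0.0574    0.0426    0.0375    0.0257    0.0238    0.0651    1.0666]
Total output x = L · d:
  x_0 = 1.1123·23 + 0.1084·36 + 0.0624·75 + 0.1067·51 + 0.1278·16 + 0.0809·76 + 0.0897·81 = 55.0681
  x_1 = 0.1208·23 + 1.1565·36 + 0.0644·75 + 0.0962·51 + 0.0747·16 + 0.0543·76 + 0.0326·81 = 62.1048
  x_2 = 0.0952·23 + 0.1203·36 + 1.0901·75 + 0.0812·51 + 0.0481·16 + 0.0508·76 + 0.0398·81 = 100.2710
  x_3 = 0.1679·23 + 0.1212·36 + 0.1636·75 + 1.1607·51 + 0.1513·16 + 0.0448·76 + 0.0513·81 = 89.6756
  x_4 = 0.0759·23 + 0.1078·36 + 0.1282·75 + 0.0514·51 + 1.0984·16 + 0.0985·76 + 0.0674·81 = 48.3811
  x_5 = 0.0659·23 + 0.1659·36 + 0.1421·75 + 0.0889·51 + 0.0513·16 + 1.1011·76 + 0.1404·81 = 118.5674
  x_6 = 0.0574·23 + 0.0426·36 + 0.0375·75 + 0.0257·51 + 0.0238·16 + 0.0651·76 + 1.0666·81 = 98.6939
Δx_5 = L[5,6] · Δd_6 = 0.1404 · 16 = 2.2469

2.2469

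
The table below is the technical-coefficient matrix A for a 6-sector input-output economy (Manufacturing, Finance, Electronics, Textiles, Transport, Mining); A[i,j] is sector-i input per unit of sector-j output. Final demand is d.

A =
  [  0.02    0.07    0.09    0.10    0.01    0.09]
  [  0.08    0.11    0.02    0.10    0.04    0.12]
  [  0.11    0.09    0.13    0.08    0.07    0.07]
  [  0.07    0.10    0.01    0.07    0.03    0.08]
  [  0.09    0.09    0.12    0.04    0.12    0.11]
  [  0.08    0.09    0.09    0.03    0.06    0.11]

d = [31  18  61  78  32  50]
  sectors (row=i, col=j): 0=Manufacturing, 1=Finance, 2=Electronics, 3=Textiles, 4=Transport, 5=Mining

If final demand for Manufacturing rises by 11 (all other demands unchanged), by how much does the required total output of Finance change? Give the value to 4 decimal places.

1.5536

Form M = I − A:
  [  0.98   -0.07   -0.09   -0.10   -0.01   -0.09]
  [ -0.08    0.89   -0.02   -0.10   -0.04   -0.12]
  [ -0.11   -0.09    0.87   -0.08   -0.07   -0.07]
  [ -0.07   -0.10   -0.01    0.93   -0.03   -0.08]
  [ -0.09   -0.09   -0.12   -0.04    0.88   -0.11]
  [ -0.08   -0.09   -0.09   -0.03   -0.06    0.89]
Leontief inverse L = M⁻¹:
  [  1.0746    0.1357    0.1385    0.1491    0.0452    0.1568]
  [  0.1412    1.1893    0.0762    0.1597    0.0811    0.2050]
  [  0.1868    0.1838    1.2091    0.1546    0.1234    0.1679]
  [  0.1162    0.1607    0.0520    1.1168    0.0607    0.1454]
  [  0.1733    0.1890    0.2090    0.1147    1.1822    0.2159]
  [  0.1454    0.1692    0.1583    0.0906    0.1065    1.1949]
Total output x = L · d:
  x_0 = 1.0746·31 + 0.1357·18 + 0.1385·61 + 0.1491·78 + 0.0452·32 + 0.1568·50 = 65.1151
  x_1 = 0.1412·31 + 1.1893·18 + 0.0762·61 + 0.1597·78 + 0.0811·32 + 0.2050·50 = 55.7390
  x_2 = 0.1868·31 + 0.1838·18 + 1.2091·61 + 0.1546·78 + 0.1234·32 + 0.1679·50 = 107.2580
  x_3 = 0.1162·31 + 0.1607·18 + 0.0520·61 + 1.1168·78 + 0.0607·32 + 0.1454·50 = 105.9904
  x_4 = 0.1733·31 + 0.1890·18 + 0.2090·61 + 0.1147·78 + 1.1822·32 + 0.2159·50 = 79.0951
  x_5 = 0.1454·31 + 0.1692·18 + 0.1583·61 + 0.0906·78 + 0.1065·32 + 1.1949·50 = 87.4206
Δx_1 = L[1,0] · Δd_0 = 0.1412 · 11 = 1.5536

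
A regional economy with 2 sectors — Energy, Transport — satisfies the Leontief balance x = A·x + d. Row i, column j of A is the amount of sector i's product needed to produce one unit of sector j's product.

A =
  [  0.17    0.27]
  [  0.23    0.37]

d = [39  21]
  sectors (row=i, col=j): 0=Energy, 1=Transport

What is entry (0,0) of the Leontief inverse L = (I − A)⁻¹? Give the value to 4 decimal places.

L[0,0] = 1.3672

Form M = I − A:
  [  0.83   -0.27]
  [ -0.23    0.63]
Leontief inverse L = M⁻¹:
  [  1.3672    0.5859]
  [  0.4991    1.8012]
Total output x = L · d:
  x_0 = 1.3672·39 + 0.5859·21 = 65.6250
  x_1 = 0.4991·39 + 1.8012·21 = 57.2917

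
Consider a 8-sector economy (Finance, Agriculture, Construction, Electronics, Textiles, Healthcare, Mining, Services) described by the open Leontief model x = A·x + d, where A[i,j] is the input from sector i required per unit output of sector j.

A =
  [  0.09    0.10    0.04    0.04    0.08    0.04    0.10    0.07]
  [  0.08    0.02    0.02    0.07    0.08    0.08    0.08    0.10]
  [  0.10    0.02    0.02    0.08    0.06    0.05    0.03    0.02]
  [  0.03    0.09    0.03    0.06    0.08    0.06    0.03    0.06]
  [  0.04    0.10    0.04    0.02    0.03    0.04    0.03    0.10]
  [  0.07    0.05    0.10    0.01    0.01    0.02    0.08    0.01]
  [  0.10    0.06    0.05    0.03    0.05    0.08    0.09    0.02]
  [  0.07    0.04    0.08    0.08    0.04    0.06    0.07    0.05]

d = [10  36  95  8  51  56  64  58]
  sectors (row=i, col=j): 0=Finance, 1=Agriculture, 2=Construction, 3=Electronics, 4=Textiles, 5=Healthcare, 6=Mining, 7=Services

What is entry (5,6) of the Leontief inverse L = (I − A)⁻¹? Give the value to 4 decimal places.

L[5,6] = 0.1246

Form M = I − A:
  [  0.91   -0.10   -0.04   -0.04   -0.08   -0.04   -0.10   -0.07]
  [ -0.08    0.98   -0.02   -0.07   -0.08   -0.08   -0.08   -0.10]
  [ -0.10   -0.02    0.98   -0.08   -0.06   -0.05   -0.03   -0.02]
  [ -0.03   -0.09   -0.03    0.94   -0.08   -0.06   -0.03   -0.06]
  [ -0.04   -0.10   -0.04   -0.02    0.97   -0.04   -0.03   -0.10]
  [ -0.07   -0.05   -0.10   -0.01   -0.01    0.98   -0.08   -0.01]
  [ -0.10   -0.06   -0.05   -0.03   -0.05   -0.08    0.91   -0.02]
  [ -0.07   -0.04   -0.08   -0.08   -0.04   -0.06   -0.07    0.95]
Leontief inverse L = M⁻¹:
  [  1.1687    0.1643    0.0889    0.0901    0.1381    0.0988    0.1720    0.1302]
  [  0.1502    1.0829    0.0703    0.1148    0.1306    0.1317    0.1454    0.1520]
  [  0.1495    0.0687    1.0530    0.1117    0.0997    0.0863    0.0764    0.0605]
  [  0.0866    0.1384    0.0686    1.0992    0.1232    0.1039    0.0817    0.1076]
  [  0.0960    0.1411    0.0765    0.0595    1.0710    0.0820    0.0809    0.1426]
  [  0.1234    0.0872    0.1277    0.0425    0.0478    1.0564    0.1246    0.0424]
  [  0.1685    0.1153    0.0926    0.0696    0.0984    0.1275    1.1525    0.0669]
  [  0.1366    0.0951    0.1221    0.1238    0.0898    0.1084    0.1283    1.0964]
Total output x = L · d:
  x_0 = 1.1687·10 + 0.1643·36 + 0.0889·95 + 0.0901·8 + 0.1381·51 + 0.0988·56 + 0.1720·64 + 0.1302·58 = 57.9107
  x_1 = 0.1502·10 + 1.0829·36 + 0.0703·95 + 0.1148·8 + 0.1306·51 + 0.1317·56 + 0.1454·64 + 0.1520·58 = 80.2400
  x_2 = 0.1495·10 + 0.0687·36 + 1.0530·95 + 0.1117·8 + 0.0997·51 + 0.0863·56 + 0.0764·64 + 0.0605·58 = 123.2147
  x_3 = 0.0866·10 + 0.1384·36 + 0.0686·95 + 1.0992·8 + 0.1232·51 + 0.1039·56 + 0.0817·64 + 0.1076·58 = 44.7262
  x_4 = 0.0960·10 + 0.1411·36 + 0.0765·95 + 0.0595·8 + 1.0710·51 + 0.0820·56 + 0.0809·64 + 0.1426·58 = 86.4443
  x_5 = 0.1234·10 + 0.0872·36 + 0.1277·95 + 0.0425·8 + 0.0478·51 + 1.0564·56 + 0.1246·64 + 0.0424·58 = 88.8735
  x_6 = 0.1685·10 + 0.1153·36 + 0.0926·95 + 0.0696·8 + 0.0984·51 + 0.1275·56 + 1.1525·64 + 0.0669·58 = 104.9853
  x_7 = 0.1366·10 + 0.0951·36 + 0.1221·95 + 0.1238·8 + 0.0898·51 + 0.1084·56 + 0.1283·64 + 1.0964·58 = 99.8292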